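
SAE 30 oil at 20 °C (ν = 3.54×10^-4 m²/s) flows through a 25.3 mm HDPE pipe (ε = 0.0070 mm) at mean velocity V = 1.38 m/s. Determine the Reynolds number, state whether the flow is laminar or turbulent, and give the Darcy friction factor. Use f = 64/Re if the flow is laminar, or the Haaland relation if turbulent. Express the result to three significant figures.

Re ≈ 98.6; laminar; f = 64/Re ≈ 0.649

Re = VD/ν = 1.380·0.0253/3.54×10^-4 = 98.6
Re < 2300 → laminar → f = 64/Re = 0.6489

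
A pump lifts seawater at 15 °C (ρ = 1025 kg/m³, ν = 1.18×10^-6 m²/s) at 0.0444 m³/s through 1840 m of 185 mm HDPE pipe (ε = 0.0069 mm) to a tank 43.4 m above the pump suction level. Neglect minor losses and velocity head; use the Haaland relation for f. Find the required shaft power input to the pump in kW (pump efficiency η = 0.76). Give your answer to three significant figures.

P_shaft ≈ 37.7 kW

V = 4Q/(πD²) = 1.652 m/s; Re = 2.59×10^5; ε/D = 3.73×10^-5; f = 0.01504
h_f = f(L/D)V²/2g = 20.80 m
Total head H = z + h_f = 43.4 + 20.80 = 64.20 m
P_hyd = ρgQH = 1025·9.81·0.0444·64.20 = 28.66 kW
P_shaft = P_hyd/η = 28.66/0.76 = 37.71 kW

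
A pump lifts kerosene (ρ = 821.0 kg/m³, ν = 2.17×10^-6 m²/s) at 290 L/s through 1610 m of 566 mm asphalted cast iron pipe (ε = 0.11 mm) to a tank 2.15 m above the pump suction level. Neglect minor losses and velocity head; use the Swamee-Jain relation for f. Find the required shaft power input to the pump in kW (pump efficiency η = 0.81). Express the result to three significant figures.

P_shaft ≈ 15.2 kW

V = 4Q/(πD²) = 1.153 m/s; Re = 3.01×10^5; ε/D = 1.94×10^-4; f = 0.01626
h_f = f(L/D)V²/2g = 3.132 m
Total head H = z + h_f = 2.15 + 3.132 = 5.282 m
P_hyd = ρgQH = 821.0·9.81·0.290·5.282 = 12.34 kW
P_shaft = P_hyd/η = 12.34/0.81 = 15.23 kW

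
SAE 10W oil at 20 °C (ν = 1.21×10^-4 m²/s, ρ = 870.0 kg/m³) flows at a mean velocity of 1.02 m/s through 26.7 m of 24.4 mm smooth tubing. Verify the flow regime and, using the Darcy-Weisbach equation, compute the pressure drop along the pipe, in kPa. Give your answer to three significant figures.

Δp ≈ 154 kPa

Re = VD/ν = 1.02·0.02440/1.21×10^-4 = 206 → laminar (Re < 2300)
f = 64/Re = 0.3112
h_f = f(L/D)V²/(2g) = 0.3112·(26.7/0.02440)·1.02²/(2·9.81) = 18.06 m
Δp = ρg·h_f = 870.0·9.81·18.06 = 154.1 kPa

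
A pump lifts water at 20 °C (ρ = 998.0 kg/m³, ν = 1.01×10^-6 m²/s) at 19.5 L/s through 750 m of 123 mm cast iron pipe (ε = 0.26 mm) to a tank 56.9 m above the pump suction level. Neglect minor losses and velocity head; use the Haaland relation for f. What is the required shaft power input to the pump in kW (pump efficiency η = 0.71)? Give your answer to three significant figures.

V = 4Q/(πD²) = 1.641 m/s; Re = 2.00×10^5; ε/D = 0.00211; f = 0.02457
h_f = f(L/D)V²/2g = 20.57 m
Total head H = z + h_f = 56.9 + 20.57 = 77.47 m
P_hyd = ρgQH = 998.0·9.81·0.0195·77.47 = 14.79 kW
P_shaft = P_hyd/η = 14.79/0.71 = 20.83 kW

P_shaft ≈ 20.8 kW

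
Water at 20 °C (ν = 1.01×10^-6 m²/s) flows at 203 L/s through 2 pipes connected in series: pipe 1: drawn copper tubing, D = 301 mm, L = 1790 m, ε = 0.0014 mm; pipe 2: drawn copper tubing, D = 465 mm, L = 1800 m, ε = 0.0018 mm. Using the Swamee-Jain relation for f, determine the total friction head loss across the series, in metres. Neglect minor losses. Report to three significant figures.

H ≈ 33.3 m

Pipe 1: V = 2.853 m/s, Re = 8.50×10^5, ε/D = 4.65×10^-6, f = 0.01204, h_1 = f(L/D)V²/2g = 29.69 m
Pipe 2: V = 1.195 m/s, Re = 5.50×10^5, ε/D = 3.87×10^-6, f = 0.01294, h_2 = f(L/D)V²/2g = 3.647 m
Series → Q common, losses add: H = Σh = 33.34 m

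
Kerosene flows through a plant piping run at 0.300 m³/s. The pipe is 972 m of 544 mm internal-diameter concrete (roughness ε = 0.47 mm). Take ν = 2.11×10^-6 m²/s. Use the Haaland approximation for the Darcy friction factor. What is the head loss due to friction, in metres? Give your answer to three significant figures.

h_f ≈ 3.01 m

V = 4Q/(πD²) = 4·0.300/(π·0.544²) = 1.291 m/s
Re = VD/ν = 1.291·0.544/2.11×10^-6 = 3.33×10^5 → turbulent
ε/D = 0.47/544 = 8.64×10^-4
Haaland: f = 0.01984
h_f = f(L/D)V²/(2g) = 0.01984·(972/0.544)·1.291²/(2·9.81) = 3.011 m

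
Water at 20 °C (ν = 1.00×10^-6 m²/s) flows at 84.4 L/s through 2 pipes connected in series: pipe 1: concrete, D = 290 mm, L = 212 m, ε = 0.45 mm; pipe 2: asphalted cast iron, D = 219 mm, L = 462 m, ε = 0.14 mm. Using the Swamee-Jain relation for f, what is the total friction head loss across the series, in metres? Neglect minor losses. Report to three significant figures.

Pipe 1: V = 1.278 m/s, Re = 3.71×10^5, ε/D = 0.00155, f = 0.02264, h_1 = f(L/D)V²/2g = 1.377 m
Pipe 2: V = 2.241 m/s, Re = 4.91×10^5, ε/D = 6.39×10^-4, f = 0.01861, h_2 = f(L/D)V²/2g = 10.05 m
Series → Q common, losses add: H = Σh = 11.42 m

H ≈ 11.4 m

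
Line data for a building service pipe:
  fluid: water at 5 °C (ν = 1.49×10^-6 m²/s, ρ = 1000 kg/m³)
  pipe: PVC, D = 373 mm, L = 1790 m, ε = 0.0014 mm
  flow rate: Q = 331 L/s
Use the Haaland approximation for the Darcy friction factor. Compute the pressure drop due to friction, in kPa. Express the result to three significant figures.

V = 4Q/(πD²) = 4·0.331/(π·0.373²) = 3.029 m/s
Re = VD/ν = 3.029·0.373/1.49×10^-6 = 7.58×10^5 → turbulent
ε/D = 0.0014/373 = 3.75×10^-6
Haaland: f = 0.01220
h_f = f(L/D)V²/(2g) = 0.01220·(1790/0.373)·3.029²/(2·9.81) = 27.37 m
Δp = ρg·h_f = 1000·9.81·27.37 = 268.5 kPa

Δp ≈ 269 kPa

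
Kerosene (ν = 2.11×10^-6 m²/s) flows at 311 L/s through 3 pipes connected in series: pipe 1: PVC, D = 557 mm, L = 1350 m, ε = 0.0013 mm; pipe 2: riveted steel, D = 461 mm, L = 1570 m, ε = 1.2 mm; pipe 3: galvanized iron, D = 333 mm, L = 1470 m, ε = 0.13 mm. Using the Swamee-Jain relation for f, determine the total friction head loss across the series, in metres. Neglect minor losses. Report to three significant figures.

Pipe 1: V = 1.276 m/s, Re = 3.37×10^5, ε/D = 2.33×10^-6, f = 0.01410, h_1 = f(L/D)V²/2g = 2.837 m
Pipe 2: V = 1.863 m/s, Re = 4.07×10^5, ε/D = 0.00260, f = 0.02565, h_2 = f(L/D)V²/2g = 15.46 m
Pipe 3: V = 3.571 m/s, Re = 5.64×10^5, ε/D = 3.90×10^-4, f = 0.01693, h_3 = f(L/D)V²/2g = 48.59 m
Series → Q common, losses add: H = Σh = 66.88 m

H ≈ 66.9 m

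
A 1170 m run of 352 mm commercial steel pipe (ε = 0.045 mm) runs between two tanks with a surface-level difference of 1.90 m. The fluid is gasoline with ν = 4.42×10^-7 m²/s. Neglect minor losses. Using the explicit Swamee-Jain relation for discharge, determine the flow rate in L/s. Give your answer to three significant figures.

Swamee-Jain (Type II): Q = -0.965·√(gD⁵h_f/L)·ln[ε/(3.7D) + √(3.17ν²L/(gD³h_f))]
√(gD⁵h_f/L) = √(9.81·0.352⁵·1.90/1170) = 0.009278
ε/(3.7D) = 3.46×10^-5; √(3.17ν²L/(gD³h_f)) = 2.99×10^-5
Q = -0.965·0.009278·ln(6.441×10^-5) = 0.08641 m³/s
Check: V = 0.888 m/s, Re = 7.07×10^5, f = 0.01429, h_f = 1.91 m ≈ 1.90 m ✓

Q ≈ 86.4 L/s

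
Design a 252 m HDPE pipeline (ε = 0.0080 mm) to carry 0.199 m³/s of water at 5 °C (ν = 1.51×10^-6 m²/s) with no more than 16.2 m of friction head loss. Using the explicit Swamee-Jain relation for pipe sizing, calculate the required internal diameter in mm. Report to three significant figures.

Swamee-Jain (Type III): D = 0.66·[ε^1.25·(LQ²/(gh_f))^4.75 + ν·Q^9.4·(L/(gh_f))^5.2]^0.04
LQ²/(gh_f) = 0.06279; L/(gh_f) = 1.586
Term 1 = ε^1.25·(…)^4.75 = 8.30×10^-13; Term 2 = ν·Q^9.4·(…)^5.2 = 4.26×10^-12
D = 0.66·(8.30×10^-13 + 4.26×10^-12)^0.04 = 0.2332 m = 233 mm
Check: V = 4.66 m/s, Re = 7.19×10^5, f = 0.01293, h_f = 15.4 m ≈ 16.2 m ✓

D ≈ 233 mm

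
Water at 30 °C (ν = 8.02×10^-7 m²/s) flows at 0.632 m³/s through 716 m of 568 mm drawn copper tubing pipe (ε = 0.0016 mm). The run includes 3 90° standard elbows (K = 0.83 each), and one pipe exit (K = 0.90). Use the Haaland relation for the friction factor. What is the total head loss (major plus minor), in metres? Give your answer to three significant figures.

H_L ≈ 5.32 m

V = 4Q/(πD²) = 2.494 m/s; V²/2g = 0.3171 m
Re = 1.77×10^6, ε/D = 2.82×10^-6 → f = 0.01062 (Haaland)
Major: h_f = f(L/D)·V²/2g = 0.01062·1261·0.3171 = 4.245 m
Minor: ΣK = 3.39; h_m = ΣK·V²/2g = 1.075 m
Total H_L = 4.245 + 1.075 = 5.320 m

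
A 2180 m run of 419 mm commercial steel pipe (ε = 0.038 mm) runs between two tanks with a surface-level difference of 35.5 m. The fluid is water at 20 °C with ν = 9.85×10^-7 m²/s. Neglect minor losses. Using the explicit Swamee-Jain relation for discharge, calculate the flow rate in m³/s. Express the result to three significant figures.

Swamee-Jain (Type II): Q = -0.965·√(gD⁵h_f/L)·ln[ε/(3.7D) + √(3.17ν²L/(gD³h_f))]
√(gD⁵h_f/L) = √(9.81·0.419⁵·35.5/2180) = 0.04542
ε/(3.7D) = 2.45×10^-5; √(3.17ν²L/(gD³h_f)) = 1.62×10^-5
Q = -0.965·0.04542·ln(4.069×10^-5) = 0.4431 m³/s
Check: V = 3.21 m/s, Re = 1.37×10^6, f = 0.01304, h_f = 35.7 m ≈ 35.5 m ✓

Q ≈ 0.443 m³/s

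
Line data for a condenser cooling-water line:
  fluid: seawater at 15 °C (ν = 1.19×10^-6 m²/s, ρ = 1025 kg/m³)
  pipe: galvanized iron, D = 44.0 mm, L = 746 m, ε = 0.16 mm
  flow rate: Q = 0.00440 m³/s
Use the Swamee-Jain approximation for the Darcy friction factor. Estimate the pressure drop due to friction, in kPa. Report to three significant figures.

V = 4Q/(πD²) = 4·0.00440/(π·0.0440²) = 2.894 m/s
Re = VD/ν = 2.894·0.0440/1.19×10^-6 = 1.07×10^5 → turbulent
ε/D = 0.16/44.0 = 0.00364
Swamee-Jain: f = 0.02896
h_f = f(L/D)V²/(2g) = 0.02896·(746/0.0440)·2.894²/(2·9.81) = 209.6 m
Δp = ρg·h_f = 1025·9.81·209.6 = 2107 kPa

Δp ≈ 2110 kPa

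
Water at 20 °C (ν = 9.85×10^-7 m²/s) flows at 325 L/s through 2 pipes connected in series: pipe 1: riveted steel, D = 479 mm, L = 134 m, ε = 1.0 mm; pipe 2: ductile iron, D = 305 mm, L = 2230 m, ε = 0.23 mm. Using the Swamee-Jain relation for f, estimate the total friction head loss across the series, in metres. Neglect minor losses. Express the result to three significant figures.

Pipe 1: V = 1.804 m/s, Re = 8.77×10^5, ε/D = 0.00209, f = 0.02397, h_1 = f(L/D)V²/2g = 1.112 m
Pipe 2: V = 4.448 m/s, Re = 1.38×10^6, ε/D = 7.54×10^-4, f = 0.01871, h_2 = f(L/D)V²/2g = 137.9 m
Series → Q common, losses add: H = Σh = 139.1 m

H ≈ 139 m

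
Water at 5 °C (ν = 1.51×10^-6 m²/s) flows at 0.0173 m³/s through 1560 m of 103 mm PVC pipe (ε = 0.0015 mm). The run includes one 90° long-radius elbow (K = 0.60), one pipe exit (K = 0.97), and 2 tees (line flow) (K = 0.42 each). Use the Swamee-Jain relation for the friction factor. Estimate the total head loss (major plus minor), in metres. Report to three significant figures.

V = 4Q/(πD²) = 2.076 m/s; V²/2g = 0.2197 m
Re = 1.42×10^5, ε/D = 1.46×10^-5 → f = 0.01674 (Swamee-Jain)
Major: h_f = f(L/D)·V²/2g = 0.01674·15146·0.2197 = 55.71 m
Minor: ΣK = 2.41; h_m = ΣK·V²/2g = 0.5295 m
Total H_L = 55.71 + 0.5295 = 56.24 m

H_L ≈ 56.2 m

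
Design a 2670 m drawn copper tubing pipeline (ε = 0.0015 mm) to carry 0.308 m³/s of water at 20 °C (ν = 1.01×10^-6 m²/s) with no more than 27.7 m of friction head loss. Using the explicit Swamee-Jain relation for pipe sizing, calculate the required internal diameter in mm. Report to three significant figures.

Swamee-Jain (Type III): D = 0.66·[ε^1.25·(LQ²/(gh_f))^4.75 + ν·Q^9.4·(L/(gh_f))^5.2]^0.04
LQ²/(gh_f) = 0.9321; L/(gh_f) = 9.826
Term 1 = ε^1.25·(…)^4.75 = 3.76×10^-8; Term 2 = ν·Q^9.4·(…)^5.2 = 2.28×10^-6
D = 0.66·(3.76×10^-8 + 2.28×10^-6)^0.04 = 0.3927 m = 393 mm
Check: V = 2.54 m/s, Re = 9.89×10^5, f = 0.01172, h_f = 26.3 m ≈ 27.7 m ✓

D ≈ 393 mm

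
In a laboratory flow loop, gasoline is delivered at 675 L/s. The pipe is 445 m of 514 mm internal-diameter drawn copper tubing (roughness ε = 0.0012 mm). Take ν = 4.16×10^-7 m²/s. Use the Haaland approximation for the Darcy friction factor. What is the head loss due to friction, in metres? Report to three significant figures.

V = 4Q/(πD²) = 4·0.675/(π·0.514²) = 3.253 m/s
Re = VD/ν = 3.253·0.514/4.16×10^-7 = 4.02×10^6 → turbulent
ε/D = 0.0012/514 = 2.33×10^-6
Haaland: f = 0.009390
h_f = f(L/D)V²/(2g) = 0.009390·(445/0.514)·3.253²/(2·9.81) = 4.384 m

h_f ≈ 4.38 m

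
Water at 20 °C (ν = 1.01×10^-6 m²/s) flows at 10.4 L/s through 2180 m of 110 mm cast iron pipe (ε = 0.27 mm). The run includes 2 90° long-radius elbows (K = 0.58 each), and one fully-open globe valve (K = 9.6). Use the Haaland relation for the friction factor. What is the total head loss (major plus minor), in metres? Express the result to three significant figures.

V = 4Q/(πD²) = 1.094 m/s; V²/2g = 0.06104 m
Re = 1.19×10^5, ε/D = 0.00245 → f = 0.02592 (Haaland)
Major: h_f = f(L/D)·V²/2g = 0.02592·19818·0.06104 = 31.36 m
Minor: ΣK = 10.8; h_m = ΣK·V²/2g = 0.6568 m
Total H_L = 31.36 + 0.6568 = 32.02 m

H_L ≈ 32.0 m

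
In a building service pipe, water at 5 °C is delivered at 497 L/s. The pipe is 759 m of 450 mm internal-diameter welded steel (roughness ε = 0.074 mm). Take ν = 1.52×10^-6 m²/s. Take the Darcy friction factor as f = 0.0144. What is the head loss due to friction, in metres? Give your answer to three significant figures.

V = 4Q/(πD²) = 4·0.497/(π·0.450²) = 3.125 m/s
h_f = f(L/D)V²/(2g) = 0.01440·(759/0.450)·3.125²/(2·9.81) = 12.09 m

h_f ≈ 12.1 m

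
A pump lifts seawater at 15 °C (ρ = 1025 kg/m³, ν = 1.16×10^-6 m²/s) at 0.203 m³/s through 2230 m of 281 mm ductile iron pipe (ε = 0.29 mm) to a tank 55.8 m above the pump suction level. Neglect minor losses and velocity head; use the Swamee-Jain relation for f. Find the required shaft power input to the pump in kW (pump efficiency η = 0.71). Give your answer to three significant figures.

V = 4Q/(πD²) = 3.273 m/s; Re = 7.93×10^5; ε/D = 0.00103; f = 0.02026
h_f = f(L/D)V²/2g = 87.81 m
Total head H = z + h_f = 55.8 + 87.81 = 143.6 m
P_hyd = ρgQH = 1025·9.81·0.203·143.6 = 293.1 kW
P_shaft = P_hyd/η = 293.1/0.71 = 412.9 kW

P_shaft ≈ 413 kW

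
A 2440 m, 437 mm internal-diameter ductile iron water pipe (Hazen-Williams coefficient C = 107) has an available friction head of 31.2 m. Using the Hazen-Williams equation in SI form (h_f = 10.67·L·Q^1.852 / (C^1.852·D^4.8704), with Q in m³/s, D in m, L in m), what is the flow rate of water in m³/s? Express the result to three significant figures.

Q ≈ 0.321 m³/s

Rearranging: Q = [h_f·C^1.852·D^4.8704 / (10.67·L)]^(1/1.852)
Q = [31.2·107^1.852·0.437^4.8704 / (10.67·2440)]^0.540 = 0.3210 m³/s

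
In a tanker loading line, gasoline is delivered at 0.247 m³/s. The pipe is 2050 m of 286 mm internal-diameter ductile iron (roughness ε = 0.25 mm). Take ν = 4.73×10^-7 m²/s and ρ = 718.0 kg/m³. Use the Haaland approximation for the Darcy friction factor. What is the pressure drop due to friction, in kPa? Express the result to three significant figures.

V = 4Q/(πD²) = 4·0.247/(π·0.286²) = 3.845 m/s
Re = VD/ν = 3.845·0.286/4.73×10^-7 = 2.32×10^6 → turbulent
ε/D = 0.25/286 = 8.74×10^-4
Haaland: f = 0.01917
h_f = f(L/D)V²/(2g) = 0.01917·(2050/0.286)·3.845²/(2·9.81) = 103.6 m
Δp = ρg·h_f = 718.0·9.81·103.6 = 729.4 kPa

Δp ≈ 729 kPa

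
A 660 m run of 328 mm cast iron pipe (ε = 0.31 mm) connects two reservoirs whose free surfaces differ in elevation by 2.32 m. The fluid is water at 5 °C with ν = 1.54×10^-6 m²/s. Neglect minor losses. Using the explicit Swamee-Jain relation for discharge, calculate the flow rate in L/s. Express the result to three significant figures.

Q ≈ 88.4 L/s

Swamee-Jain (Type II): Q = -0.965·√(gD⁵h_f/L)·ln[ε/(3.7D) + √(3.17ν²L/(gD³h_f))]
√(gD⁵h_f/L) = √(9.81·0.328⁵·2.32/660) = 0.01144
ε/(3.7D) = 2.55×10^-4; √(3.17ν²L/(gD³h_f)) = 7.86×10^-5
Q = -0.965·0.01144·ln(3.340×10^-4) = 0.08838 m³/s
Check: V = 1.05 m/s, Re = 2.23×10^5, f = 0.02084, h_f = 2.34 m ≈ 2.32 m ✓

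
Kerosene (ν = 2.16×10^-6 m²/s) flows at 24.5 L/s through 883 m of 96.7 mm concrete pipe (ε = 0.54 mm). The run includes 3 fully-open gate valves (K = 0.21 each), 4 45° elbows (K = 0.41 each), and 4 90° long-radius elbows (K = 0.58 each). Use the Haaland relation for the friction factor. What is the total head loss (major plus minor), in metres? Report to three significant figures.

V = 4Q/(πD²) = 3.336 m/s; V²/2g = 0.5672 m
Re = 1.49×10^5, ε/D = 0.00558 → f = 0.03201 (Haaland)
Major: h_f = f(L/D)·V²/2g = 0.03201·9131·0.5672 = 165.8 m
Minor: ΣK = 4.59; h_m = ΣK·V²/2g = 2.604 m
Total H_L = 165.8 + 2.604 = 168.4 m

H_L ≈ 168 m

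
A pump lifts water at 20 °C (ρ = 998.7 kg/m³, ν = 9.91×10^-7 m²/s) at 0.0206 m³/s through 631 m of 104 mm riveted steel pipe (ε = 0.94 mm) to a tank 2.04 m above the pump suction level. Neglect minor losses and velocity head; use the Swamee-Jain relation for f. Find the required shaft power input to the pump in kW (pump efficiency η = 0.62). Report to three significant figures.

P_shaft ≈ 22.6 kW

V = 4Q/(πD²) = 2.425 m/s; Re = 2.54×10^5; ε/D = 0.00904; f = 0.03703
h_f = f(L/D)V²/2g = 67.34 m
Total head H = z + h_f = 2.04 + 67.34 = 69.38 m
P_hyd = ρgQH = 998.7·9.81·0.0206·69.38 = 14.00 kW
P_shaft = P_hyd/η = 14.00/0.62 = 22.58 kW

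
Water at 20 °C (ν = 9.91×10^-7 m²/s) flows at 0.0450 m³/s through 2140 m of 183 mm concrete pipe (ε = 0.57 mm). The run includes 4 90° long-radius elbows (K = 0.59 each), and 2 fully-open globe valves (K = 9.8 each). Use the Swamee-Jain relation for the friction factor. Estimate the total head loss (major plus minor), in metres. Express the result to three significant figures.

V = 4Q/(πD²) = 1.711 m/s; V²/2g = 0.1492 m
Re = 3.16×10^5, ε/D = 0.00311 → f = 0.02700 (Swamee-Jain)
Major: h_f = f(L/D)·V²/2g = 0.02700·11694·0.1492 = 47.11 m
Minor: ΣK = 22.0; h_m = ΣK·V²/2g = 3.276 m
Total H_L = 47.11 + 3.276 = 50.39 m

H_L ≈ 50.4 m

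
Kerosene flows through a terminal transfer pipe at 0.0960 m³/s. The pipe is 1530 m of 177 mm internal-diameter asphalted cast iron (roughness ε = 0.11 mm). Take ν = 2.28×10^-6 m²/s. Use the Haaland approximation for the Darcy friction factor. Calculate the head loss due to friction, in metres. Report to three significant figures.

h_f ≈ 126 m

V = 4Q/(πD²) = 4·0.0960/(π·0.177²) = 3.902 m/s
Re = VD/ν = 3.902·0.177/2.28×10^-6 = 3.03×10^5 → turbulent
ε/D = 0.11/177 = 6.21×10^-4
Haaland: f = 0.01874
h_f = f(L/D)V²/(2g) = 0.01874·(1530/0.177)·3.902²/(2·9.81) = 125.6 m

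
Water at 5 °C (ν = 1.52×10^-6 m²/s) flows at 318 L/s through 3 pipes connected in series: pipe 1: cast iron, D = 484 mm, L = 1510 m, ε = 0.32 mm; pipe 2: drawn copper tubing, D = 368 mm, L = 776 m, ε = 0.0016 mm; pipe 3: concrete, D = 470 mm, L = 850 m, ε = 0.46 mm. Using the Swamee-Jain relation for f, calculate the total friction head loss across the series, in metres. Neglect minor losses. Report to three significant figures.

Pipe 1: V = 1.728 m/s, Re = 5.50×10^5, ε/D = 6.61×10^-4, f = 0.01864, h_1 = f(L/D)V²/2g = 8.856 m
Pipe 2: V = 2.990 m/s, Re = 7.24×10^5, ε/D = 4.35×10^-6, f = 0.01235, h_2 = f(L/D)V²/2g = 11.87 m
Pipe 3: V = 1.833 m/s, Re = 5.67×10^5, ε/D = 9.79×10^-4, f = 0.02019, h_3 = f(L/D)V²/2g = 6.251 m
Series → Q common, losses add: H = Σh = 26.98 m

H ≈ 27.0 m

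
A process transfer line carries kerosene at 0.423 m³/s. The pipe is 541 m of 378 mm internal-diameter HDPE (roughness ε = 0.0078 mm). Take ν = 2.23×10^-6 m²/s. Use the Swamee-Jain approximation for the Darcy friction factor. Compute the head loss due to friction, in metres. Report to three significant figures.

h_f ≈ 13.4 m

V = 4Q/(πD²) = 4·0.423/(π·0.378²) = 3.769 m/s
Re = VD/ν = 3.769·0.378/2.23×10^-6 = 6.39×10^5 → turbulent
ε/D = 0.0078/378 = 2.06×10^-5
Swamee-Jain: f = 0.01291
h_f = f(L/D)V²/(2g) = 0.01291·(541/0.378)·3.769²/(2·9.81) = 13.38 m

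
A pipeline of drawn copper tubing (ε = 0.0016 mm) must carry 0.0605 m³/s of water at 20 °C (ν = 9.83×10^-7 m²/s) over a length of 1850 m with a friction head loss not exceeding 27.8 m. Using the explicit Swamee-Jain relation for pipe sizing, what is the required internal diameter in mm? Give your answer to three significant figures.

Swamee-Jain (Type III): D = 0.66·[ε^1.25·(LQ²/(gh_f))^4.75 + ν·Q^9.4·(L/(gh_f))^5.2]^0.04
LQ²/(gh_f) = 0.02483; L/(gh_f) = 6.784
Term 1 = ε^1.25·(…)^4.75 = 1.35×10^-15; Term 2 = ν·Q^9.4·(…)^5.2 = 7.32×10^-14
D = 0.66·(1.35×10^-15 + 7.32×10^-14)^0.04 = 0.1970 m = 197 mm
Check: V = 1.99 m/s, Re = 3.98×10^5, f = 0.01376, h_f = 25.9 m ≈ 27.8 m ✓

D ≈ 197 mm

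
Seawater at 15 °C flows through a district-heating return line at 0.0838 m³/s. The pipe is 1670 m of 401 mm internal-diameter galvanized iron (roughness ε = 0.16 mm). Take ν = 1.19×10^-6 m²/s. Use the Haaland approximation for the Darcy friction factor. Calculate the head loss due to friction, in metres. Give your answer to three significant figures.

h_f ≈ 1.67 m

V = 4Q/(πD²) = 4·0.0838/(π·0.401²) = 0.6635 m/s
Re = VD/ν = 0.6635·0.401/1.19×10^-6 = 2.24×10^5 → turbulent
ε/D = 0.16/401 = 3.99×10^-4
Haaland: f = 0.01790
h_f = f(L/D)V²/(2g) = 0.01790·(1670/0.401)·0.6635²/(2·9.81) = 1.673 m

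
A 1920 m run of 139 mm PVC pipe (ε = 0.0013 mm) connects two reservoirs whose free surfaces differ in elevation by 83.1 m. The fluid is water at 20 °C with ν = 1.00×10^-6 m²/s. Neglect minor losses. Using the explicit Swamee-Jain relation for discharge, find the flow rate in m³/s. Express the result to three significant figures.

Swamee-Jain (Type II): Q = -0.965·√(gD⁵h_f/L)·ln[ε/(3.7D) + √(3.17ν²L/(gD³h_f))]
√(gD⁵h_f/L) = √(9.81·0.139⁵·83.1/1920) = 0.004694
ε/(3.7D) = 2.53×10^-6; √(3.17ν²L/(gD³h_f)) = 5.27×10^-5
Q = -0.965·0.004694·ln(5.525×10^-5) = 0.04441 m³/s
Check: V = 2.93 m/s, Re = 4.07×10^5, f = 0.01372, h_f = 82.7 m ≈ 83.1 m ✓

Q ≈ 0.0444 m³/s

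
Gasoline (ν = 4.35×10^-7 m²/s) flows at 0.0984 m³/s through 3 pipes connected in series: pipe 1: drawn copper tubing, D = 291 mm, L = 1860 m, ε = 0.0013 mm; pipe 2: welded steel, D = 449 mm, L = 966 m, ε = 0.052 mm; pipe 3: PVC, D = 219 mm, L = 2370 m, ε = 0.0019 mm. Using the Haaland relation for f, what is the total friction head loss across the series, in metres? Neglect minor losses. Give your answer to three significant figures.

H ≈ 51.3 m

Pipe 1: V = 1.480 m/s, Re = 9.90×10^5, ε/D = 4.47×10^-6, f = 0.01168, h_1 = f(L/D)V²/2g = 8.330 m
Pipe 2: V = 0.6215 m/s, Re = 6.41×10^5, ε/D = 1.16×10^-4, f = 0.01407, h_2 = f(L/D)V²/2g = 0.5961 m
Pipe 3: V = 2.612 m/s, Re = 1.32×10^6, ε/D = 8.68×10^-6, f = 0.01126, h_3 = f(L/D)V²/2g = 42.38 m
Series → Q common, losses add: H = Σh = 51.30 m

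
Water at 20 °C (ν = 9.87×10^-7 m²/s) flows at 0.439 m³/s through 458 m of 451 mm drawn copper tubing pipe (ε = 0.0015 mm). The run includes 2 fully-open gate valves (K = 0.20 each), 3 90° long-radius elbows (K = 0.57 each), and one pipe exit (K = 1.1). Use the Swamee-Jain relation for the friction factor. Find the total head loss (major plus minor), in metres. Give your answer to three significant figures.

V = 4Q/(πD²) = 2.748 m/s; V²/2g = 0.3849 m
Re = 1.26×10^6, ε/D = 3.33×10^-6 → f = 0.01127 (Swamee-Jain)
Major: h_f = f(L/D)·V²/2g = 0.01127·1016·0.3849 = 4.406 m
Minor: ΣK = 3.21; h_m = ΣK·V²/2g = 1.236 m
Total H_L = 4.406 + 1.236 = 5.641 m

H_L ≈ 5.64 m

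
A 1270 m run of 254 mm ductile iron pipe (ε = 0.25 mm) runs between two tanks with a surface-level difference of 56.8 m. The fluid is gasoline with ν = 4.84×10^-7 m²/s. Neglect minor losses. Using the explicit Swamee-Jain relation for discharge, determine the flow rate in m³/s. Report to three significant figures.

Q ≈ 0.170 m³/s

Swamee-Jain (Type II): Q = -0.965·√(gD⁵h_f/L)·ln[ε/(3.7D) + √(3.17ν²L/(gD³h_f))]
√(gD⁵h_f/L) = √(9.81·0.254⁵·56.8/1270) = 0.02154
ε/(3.7D) = 2.66×10^-4; √(3.17ν²L/(gD³h_f)) = 1.02×10^-5
Q = -0.965·0.02154·ln(2.762×10^-4) = 0.1703 m³/s
Check: V = 3.36 m/s, Re = 1.76×10^6, f = 0.01980, h_f = 57.0 m ≈ 56.8 m ✓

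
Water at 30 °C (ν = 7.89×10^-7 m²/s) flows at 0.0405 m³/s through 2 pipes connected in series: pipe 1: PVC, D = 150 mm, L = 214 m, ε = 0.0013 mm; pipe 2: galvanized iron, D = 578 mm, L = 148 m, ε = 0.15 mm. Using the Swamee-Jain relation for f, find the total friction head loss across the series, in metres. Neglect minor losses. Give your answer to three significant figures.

Pipe 1: V = 2.292 m/s, Re = 4.36×10^5, ε/D = 8.67×10^-6, f = 0.01355, h_1 = f(L/D)V²/2g = 5.174 m
Pipe 2: V = 0.1544 m/s, Re = 1.13×10^5, ε/D = 2.60×10^-4, f = 0.01894, h_2 = f(L/D)V²/2g = 0.005888 m
Series → Q common, losses add: H = Σh = 5.180 m

H ≈ 5.18 m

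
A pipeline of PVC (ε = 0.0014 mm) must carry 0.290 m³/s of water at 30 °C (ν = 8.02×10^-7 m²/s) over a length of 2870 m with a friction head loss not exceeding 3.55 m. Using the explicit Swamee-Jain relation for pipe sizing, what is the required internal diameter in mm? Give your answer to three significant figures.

D ≈ 592 mm

Swamee-Jain (Type III): D = 0.66·[ε^1.25·(LQ²/(gh_f))^4.75 + ν·Q^9.4·(L/(gh_f))^5.2]^0.04
LQ²/(gh_f) = 6.931; L/(gh_f) = 82.41
Term 1 = ε^1.25·(…)^4.75 = 4.75×10^-4; Term 2 = ν·Q^9.4·(…)^5.2 = 0.0651
D = 0.66·(4.75×10^-4 + 0.0651)^0.04 = 0.5919 m = 592 mm
Check: V = 1.05 m/s, Re = 7.78×10^5, f = 0.01216, h_f = 3.34 m ≈ 3.55 m ✓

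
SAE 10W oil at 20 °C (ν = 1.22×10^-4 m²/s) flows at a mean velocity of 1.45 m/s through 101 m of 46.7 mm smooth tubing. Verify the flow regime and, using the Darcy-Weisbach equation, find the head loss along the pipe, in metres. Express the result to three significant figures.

h_f ≈ 26.7 m

Re = VD/ν = 1.45·0.04670/1.22×10^-4 = 555 → laminar (Re < 2300)
f = 64/Re = 0.1153
h_f = f(L/D)V²/(2g) = 0.1153·(101/0.04670)·1.45²/(2·9.81) = 26.72 m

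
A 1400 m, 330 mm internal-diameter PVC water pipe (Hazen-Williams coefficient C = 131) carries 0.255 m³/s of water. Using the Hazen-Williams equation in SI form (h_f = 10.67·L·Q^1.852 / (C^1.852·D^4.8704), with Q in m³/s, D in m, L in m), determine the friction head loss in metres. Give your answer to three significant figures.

h_f = 10.67·1400·0.255^1.852 / (131^1.852·0.330^4.8704) = 31.55 m

h_f ≈ 31.6 m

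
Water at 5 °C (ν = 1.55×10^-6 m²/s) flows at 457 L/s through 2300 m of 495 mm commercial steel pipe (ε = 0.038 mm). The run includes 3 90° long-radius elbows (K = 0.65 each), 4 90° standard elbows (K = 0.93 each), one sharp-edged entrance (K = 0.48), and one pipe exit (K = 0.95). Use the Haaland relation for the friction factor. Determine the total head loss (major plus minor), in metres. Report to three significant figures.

H_L ≈ 19.8 m

V = 4Q/(πD²) = 2.375 m/s; V²/2g = 0.2874 m
Re = 7.58×10^5, ε/D = 7.68×10^-5 → f = 0.01333 (Haaland)
Major: h_f = f(L/D)·V²/2g = 0.01333·4646·0.2874 = 17.81 m
Minor: ΣK = 7.10; h_m = ΣK·V²/2g = 2.041 m
Total H_L = 17.81 + 2.041 = 19.85 m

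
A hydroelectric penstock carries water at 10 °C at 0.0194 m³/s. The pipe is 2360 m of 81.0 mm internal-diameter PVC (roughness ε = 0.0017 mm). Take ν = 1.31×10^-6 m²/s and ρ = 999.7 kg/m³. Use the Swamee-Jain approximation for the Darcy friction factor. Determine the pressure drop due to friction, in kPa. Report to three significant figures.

Δp ≈ 3160 kPa

V = 4Q/(πD²) = 4·0.0194/(π·0.0810²) = 3.765 m/s
Re = VD/ν = 3.765·0.0810/1.31×10^-6 = 2.33×10^5 → turbulent
ε/D = 0.0017/81.0 = 2.10×10^-5
Swamee-Jain: f = 0.01529
h_f = f(L/D)V²/(2g) = 0.01529·(2360/0.0810)·3.765²/(2·9.81) = 321.9 m
Δp = ρg·h_f = 999.7·9.81·321.9 = 3157 kPa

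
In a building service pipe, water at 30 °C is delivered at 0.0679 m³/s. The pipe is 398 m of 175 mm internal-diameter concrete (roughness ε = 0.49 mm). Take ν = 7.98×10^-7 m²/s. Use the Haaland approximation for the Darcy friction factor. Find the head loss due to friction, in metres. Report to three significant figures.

V = 4Q/(πD²) = 4·0.0679/(π·0.175²) = 2.823 m/s
Re = VD/ν = 2.823·0.175/7.98×10^-7 = 6.19×10^5 → turbulent
ε/D = 0.49/175 = 0.00280
Haaland: f = 0.02592
h_f = f(L/D)V²/(2g) = 0.02592·(398/0.175)·2.823²/(2·9.81) = 23.95 m

h_f ≈ 23.9 m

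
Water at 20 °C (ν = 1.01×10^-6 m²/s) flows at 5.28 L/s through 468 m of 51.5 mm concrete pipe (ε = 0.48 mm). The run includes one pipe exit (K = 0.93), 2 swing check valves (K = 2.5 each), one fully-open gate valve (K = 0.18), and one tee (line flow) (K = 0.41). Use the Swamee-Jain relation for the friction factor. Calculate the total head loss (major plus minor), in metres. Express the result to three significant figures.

V = 4Q/(πD²) = 2.535 m/s; V²/2g = 0.3275 m
Re = 1.29×10^5, ε/D = 0.00932 → f = 0.03772 (Swamee-Jain)
Major: h_f = f(L/D)·V²/2g = 0.03772·9087·0.3275 = 112.2 m
Minor: ΣK = 6.52; h_m = ΣK·V²/2g = 2.135 m
Total H_L = 112.2 + 2.135 = 114.4 m

H_L ≈ 114 m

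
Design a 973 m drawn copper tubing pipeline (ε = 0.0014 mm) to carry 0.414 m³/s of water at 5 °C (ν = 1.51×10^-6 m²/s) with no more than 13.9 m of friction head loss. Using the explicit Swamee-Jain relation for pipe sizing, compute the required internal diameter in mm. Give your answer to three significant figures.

D ≈ 417 mm

Swamee-Jain (Type III): D = 0.66·[ε^1.25·(LQ²/(gh_f))^4.75 + ν·Q^9.4·(L/(gh_f))^5.2]^0.04
LQ²/(gh_f) = 1.223; L/(gh_f) = 7.136
Term 1 = ε^1.25·(…)^4.75 = 1.25×10^-7; Term 2 = ν·Q^9.4·(…)^5.2 = 1.04×10^-5
D = 0.66·(1.25×10^-7 + 1.04×10^-5)^0.04 = 0.4173 m = 417 mm
Check: V = 3.03 m/s, Re = 8.37×10^5, f = 0.01204, h_f = 13.1 m ≈ 13.9 m ✓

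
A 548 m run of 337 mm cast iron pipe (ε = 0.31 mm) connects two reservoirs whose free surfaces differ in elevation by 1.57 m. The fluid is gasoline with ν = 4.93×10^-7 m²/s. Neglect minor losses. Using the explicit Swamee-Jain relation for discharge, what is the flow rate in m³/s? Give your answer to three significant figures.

Swamee-Jain (Type II): Q = -0.965·√(gD⁵h_f/L)·ln[ε/(3.7D) + √(3.17ν²L/(gD³h_f))]
√(gD⁵h_f/L) = √(9.81·0.337⁵·1.57/548) = 0.01105
ε/(3.7D) = 2.49×10^-4; √(3.17ν²L/(gD³h_f)) = 2.68×10^-5
Q = -0.965·0.01105·ln(2.754×10^-4) = 0.08743 m³/s
Check: V = 0.980 m/s, Re = 6.70×10^5, f = 0.01983, h_f = 1.58 m ≈ 1.57 m ✓

Q ≈ 0.0874 m³/s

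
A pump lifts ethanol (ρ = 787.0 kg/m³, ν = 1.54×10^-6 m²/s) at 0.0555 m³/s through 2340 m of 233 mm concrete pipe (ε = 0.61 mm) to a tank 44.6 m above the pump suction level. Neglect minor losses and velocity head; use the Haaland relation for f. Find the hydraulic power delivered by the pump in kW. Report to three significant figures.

V = 4Q/(πD²) = 1.302 m/s; Re = 1.97×10^5; ε/D = 0.00262; f = 0.02591
h_f = f(L/D)V²/2g = 22.47 m
Total head H = z + h_f = 44.6 + 22.47 = 67.07 m
P_hyd = ρgQH = 787.0·9.81·0.0555·67.07 = 28.74 kW

P_hyd ≈ 28.7 kW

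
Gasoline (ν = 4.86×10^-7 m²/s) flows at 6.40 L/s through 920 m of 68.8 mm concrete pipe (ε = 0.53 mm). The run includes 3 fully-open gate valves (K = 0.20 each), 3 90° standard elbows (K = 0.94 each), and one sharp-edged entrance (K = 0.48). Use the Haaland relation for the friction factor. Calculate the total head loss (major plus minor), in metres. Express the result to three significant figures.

V = 4Q/(πD²) = 1.722 m/s; V²/2g = 0.1511 m
Re = 2.44×10^5, ε/D = 0.00770 → f = 0.03511 (Haaland)
Major: h_f = f(L/D)·V²/2g = 0.03511·13372·0.1511 = 70.91 m
Minor: ΣK = 3.90; h_m = ΣK·V²/2g = 0.5891 m
Total H_L = 70.91 + 0.5891 = 71.50 m

H_L ≈ 71.5 m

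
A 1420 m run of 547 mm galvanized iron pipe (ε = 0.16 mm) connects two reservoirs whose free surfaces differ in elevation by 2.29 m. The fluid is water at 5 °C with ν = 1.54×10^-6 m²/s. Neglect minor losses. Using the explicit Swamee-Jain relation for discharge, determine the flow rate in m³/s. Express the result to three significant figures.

Swamee-Jain (Type II): Q = -0.965·√(gD⁵h_f/L)·ln[ε/(3.7D) + √(3.17ν²L/(gD³h_f))]
√(gD⁵h_f/L) = √(9.81·0.547⁵·2.29/1420) = 0.02783
ε/(3.7D) = 7.91×10^-5; √(3.17ν²L/(gD³h_f)) = 5.39×10^-5
Q = -0.965·0.02783·ln(1.329×10^-4) = 0.2397 m³/s
Check: V = 1.02 m/s, Re = 3.62×10^5, f = 0.01672, h_f = 2.30 m ≈ 2.29 m ✓

Q ≈ 0.240 m³/s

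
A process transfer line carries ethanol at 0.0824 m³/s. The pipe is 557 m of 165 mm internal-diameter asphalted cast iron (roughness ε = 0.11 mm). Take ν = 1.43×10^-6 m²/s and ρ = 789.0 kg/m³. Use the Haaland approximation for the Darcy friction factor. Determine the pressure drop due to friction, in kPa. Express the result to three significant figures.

V = 4Q/(πD²) = 4·0.0824/(π·0.165²) = 3.854 m/s
Re = VD/ν = 3.854·0.165/1.43×10^-6 = 4.45×10^5 → turbulent
ε/D = 0.11/165 = 6.67×10^-4
Haaland: f = 0.01864
h_f = f(L/D)V²/(2g) = 0.01864·(557/0.165)·3.854²/(2·9.81) = 47.63 m
Δp = ρg·h_f = 789.0·9.81·47.63 = 368.7 kPa

Δp ≈ 369 kPa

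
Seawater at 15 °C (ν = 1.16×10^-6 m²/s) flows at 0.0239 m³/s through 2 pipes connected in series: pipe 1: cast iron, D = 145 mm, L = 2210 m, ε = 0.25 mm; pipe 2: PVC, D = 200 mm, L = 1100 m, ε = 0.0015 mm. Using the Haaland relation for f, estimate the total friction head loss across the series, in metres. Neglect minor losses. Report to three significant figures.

H ≈ 41.0 m

Pipe 1: V = 1.447 m/s, Re = 1.81×10^5, ε/D = 0.00172, f = 0.02352, h_1 = f(L/D)V²/2g = 38.28 m
Pipe 2: V = 0.7608 m/s, Re = 1.31×10^5, ε/D = 7.50×10^-6, f = 0.01689, h_2 = f(L/D)V²/2g = 2.740 m
Series → Q common, losses add: H = Σh = 41.02 m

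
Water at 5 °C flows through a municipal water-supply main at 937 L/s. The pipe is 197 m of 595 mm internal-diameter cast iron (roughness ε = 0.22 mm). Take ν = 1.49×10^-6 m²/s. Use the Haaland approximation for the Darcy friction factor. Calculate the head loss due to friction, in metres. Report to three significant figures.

V = 4Q/(πD²) = 4·0.937/(π·0.595²) = 3.370 m/s
Re = VD/ν = 3.370·0.595/1.49×10^-6 = 1.35×10^6 → turbulent
ε/D = 0.22/595 = 3.70×10^-4
Haaland: f = 0.01607
h_f = f(L/D)V²/(2g) = 0.01607·(197/0.595)·3.370²/(2·9.81) = 3.079 m

h_f ≈ 3.08 m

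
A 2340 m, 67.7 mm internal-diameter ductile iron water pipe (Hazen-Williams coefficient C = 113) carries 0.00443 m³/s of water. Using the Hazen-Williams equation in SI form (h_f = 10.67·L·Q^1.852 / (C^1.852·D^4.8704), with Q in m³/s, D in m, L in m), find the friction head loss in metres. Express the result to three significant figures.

h_f = 10.67·2340·0.00443^1.852 / (113^1.852·0.0677^4.8704) = 85.45 m

h_f ≈ 85.5 m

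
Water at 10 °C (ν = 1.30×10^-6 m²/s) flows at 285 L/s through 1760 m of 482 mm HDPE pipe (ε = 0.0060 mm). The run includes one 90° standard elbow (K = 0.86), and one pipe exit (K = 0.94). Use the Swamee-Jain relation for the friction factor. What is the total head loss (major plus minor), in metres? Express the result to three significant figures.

V = 4Q/(πD²) = 1.562 m/s; V²/2g = 0.1243 m
Re = 5.79×10^5, ε/D = 1.24×10^-5 → f = 0.01297 (Swamee-Jain)
Major: h_f = f(L/D)·V²/2g = 0.01297·3651·0.1243 = 5.889 m
Minor: ΣK = 1.80; h_m = ΣK·V²/2g = 0.2238 m
Total H_L = 5.889 + 0.2238 = 6.113 m

H_L ≈ 6.11 m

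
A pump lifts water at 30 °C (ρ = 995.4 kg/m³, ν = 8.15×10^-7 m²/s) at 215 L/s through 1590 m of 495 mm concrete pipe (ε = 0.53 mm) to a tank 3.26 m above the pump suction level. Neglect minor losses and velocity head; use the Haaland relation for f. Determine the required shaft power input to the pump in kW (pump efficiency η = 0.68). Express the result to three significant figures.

V = 4Q/(πD²) = 1.117 m/s; Re = 6.79×10^5; ε/D = 0.00107; f = 0.02038
h_f = f(L/D)V²/2g = 4.164 m
Total head H = z + h_f = 3.26 + 4.164 = 7.424 m
P_hyd = ρgQH = 995.4·9.81·0.215·7.424 = 15.59 kW
P_shaft = P_hyd/η = 15.59/0.68 = 22.92 kW

P_shaft ≈ 22.9 kW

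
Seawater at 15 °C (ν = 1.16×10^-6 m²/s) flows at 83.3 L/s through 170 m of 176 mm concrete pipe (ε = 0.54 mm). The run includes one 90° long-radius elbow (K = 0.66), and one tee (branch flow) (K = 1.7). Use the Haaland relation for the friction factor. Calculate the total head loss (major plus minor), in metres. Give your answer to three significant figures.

V = 4Q/(πD²) = 3.424 m/s; V²/2g = 0.5975 m
Re = 5.19×10^5, ε/D = 0.00307 → f = 0.02662 (Haaland)
Major: h_f = f(L/D)·V²/2g = 0.02662·965.9·0.5975 = 15.36 m
Minor: ΣK = 2.36; h_m = ΣK·V²/2g = 1.410 m
Total H_L = 15.36 + 1.410 = 16.77 m

H_L ≈ 16.8 m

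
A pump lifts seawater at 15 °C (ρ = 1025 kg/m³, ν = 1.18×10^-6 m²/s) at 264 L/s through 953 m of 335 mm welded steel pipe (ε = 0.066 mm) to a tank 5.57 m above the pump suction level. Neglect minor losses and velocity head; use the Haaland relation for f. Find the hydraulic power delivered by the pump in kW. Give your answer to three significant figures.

V = 4Q/(πD²) = 2.995 m/s; Re = 8.50×10^5; ε/D = 1.97×10^-4; f = 0.01470
h_f = f(L/D)V²/2g = 19.12 m
Total head H = z + h_f = 5.57 + 19.12 = 24.69 m
P_hyd = ρgQH = 1025·9.81·0.264·24.69 = 65.54 kW

P_hyd ≈ 65.5 kW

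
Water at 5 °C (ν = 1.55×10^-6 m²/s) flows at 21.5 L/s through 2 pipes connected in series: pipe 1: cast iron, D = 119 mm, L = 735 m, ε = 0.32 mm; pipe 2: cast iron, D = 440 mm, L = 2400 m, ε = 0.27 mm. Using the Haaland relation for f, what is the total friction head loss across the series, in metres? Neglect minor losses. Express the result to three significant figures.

H ≈ 31.1 m

Pipe 1: V = 1.933 m/s, Re = 1.48×10^5, ε/D = 0.00269, f = 0.02629, h_1 = f(L/D)V²/2g = 30.93 m
Pipe 2: V = 0.1414 m/s, Re = 4.01×10^4, ε/D = 6.14×10^-4, f = 0.02345, h_2 = f(L/D)V²/2g = 0.1303 m
Series → Q common, losses add: H = Σh = 31.06 m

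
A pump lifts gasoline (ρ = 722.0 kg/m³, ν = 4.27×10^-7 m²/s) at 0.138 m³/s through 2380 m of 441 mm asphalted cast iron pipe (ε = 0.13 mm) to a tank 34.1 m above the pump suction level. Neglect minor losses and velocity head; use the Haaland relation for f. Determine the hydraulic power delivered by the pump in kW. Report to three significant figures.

V = 4Q/(πD²) = 0.9035 m/s; Re = 9.33×10^5; ε/D = 2.95×10^-4; f = 0.01560
h_f = f(L/D)V²/2g = 3.502 m
Total head H = z + h_f = 34.1 + 3.502 = 37.60 m
P_hyd = ρgQH = 722.0·9.81·0.138·37.60 = 36.75 kW

P_hyd ≈ 36.8 kW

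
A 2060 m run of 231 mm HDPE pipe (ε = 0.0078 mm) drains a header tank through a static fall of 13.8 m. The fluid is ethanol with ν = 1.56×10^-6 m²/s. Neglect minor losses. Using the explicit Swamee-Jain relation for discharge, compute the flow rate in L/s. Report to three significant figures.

Swamee-Jain (Type II): Q = -0.965·√(gD⁵h_f/L)·ln[ε/(3.7D) + √(3.17ν²L/(gD³h_f))]
√(gD⁵h_f/L) = √(9.81·0.231⁵·13.8/2060) = 0.006575
ε/(3.7D) = 9.13×10^-6; √(3.17ν²L/(gD³h_f)) = 9.76×10^-5
Q = -0.965·0.006575·ln(1.067×10^-4) = 0.05802 m³/s
Check: V = 1.38 m/s, Re = 2.05×10^5, f = 0.01577, h_f = 13.7 m ≈ 13.8 m ✓

Q ≈ 58.0 L/s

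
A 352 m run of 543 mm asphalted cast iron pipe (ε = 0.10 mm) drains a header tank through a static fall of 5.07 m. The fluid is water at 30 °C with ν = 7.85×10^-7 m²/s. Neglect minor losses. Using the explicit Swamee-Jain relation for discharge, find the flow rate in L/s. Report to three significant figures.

Swamee-Jain (Type II): Q = -0.965·√(gD⁵h_f/L)·ln[ε/(3.7D) + √(3.17ν²L/(gD³h_f))]
√(gD⁵h_f/L) = √(9.81·0.543⁵·5.07/352) = 0.08167
ε/(3.7D) = 4.98×10^-5; √(3.17ν²L/(gD³h_f)) = 9.29×10^-6
Q = -0.965·0.08167·ln(5.907×10^-5) = 0.7674 m³/s
Check: V = 3.31 m/s, Re = 2.29×10^6, f = 0.01406, h_f = 5.10 m ≈ 5.07 m ✓

Q ≈ 767 L/s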